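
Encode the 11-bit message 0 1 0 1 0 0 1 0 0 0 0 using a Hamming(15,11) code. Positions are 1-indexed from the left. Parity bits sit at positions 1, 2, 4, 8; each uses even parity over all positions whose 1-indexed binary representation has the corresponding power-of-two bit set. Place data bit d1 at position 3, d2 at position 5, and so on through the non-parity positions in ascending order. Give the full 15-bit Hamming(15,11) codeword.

100010110010000

Place data bits at non-power-of-two positions: b3=0, b5=1, b6=0, b7=1, b9=0, b10=0, b11=1, b12=0, b13=0, b14=0, b15=0.
p1 = XOR of data positions {3,5,7,9,11,13,15} = 0⊕1⊕1⊕0⊕1⊕0⊕0 = 1
p2 = XOR of data positions {3,6,7,10,11,14,15} = 0⊕0⊕1⊕0⊕1⊕0⊕0 = 0
p4 = XOR of data positions {5,6,7,12,13,14,15} = 1⊕0⊕1⊕0⊕0⊕0⊕0 = 0
p8 = XOR of data positions {9,10,11,12,13,14,15} = 0⊕0⊕1⊕0⊕0⊕0⊕0 = 1
Codeword b1..b15 = 100010110010000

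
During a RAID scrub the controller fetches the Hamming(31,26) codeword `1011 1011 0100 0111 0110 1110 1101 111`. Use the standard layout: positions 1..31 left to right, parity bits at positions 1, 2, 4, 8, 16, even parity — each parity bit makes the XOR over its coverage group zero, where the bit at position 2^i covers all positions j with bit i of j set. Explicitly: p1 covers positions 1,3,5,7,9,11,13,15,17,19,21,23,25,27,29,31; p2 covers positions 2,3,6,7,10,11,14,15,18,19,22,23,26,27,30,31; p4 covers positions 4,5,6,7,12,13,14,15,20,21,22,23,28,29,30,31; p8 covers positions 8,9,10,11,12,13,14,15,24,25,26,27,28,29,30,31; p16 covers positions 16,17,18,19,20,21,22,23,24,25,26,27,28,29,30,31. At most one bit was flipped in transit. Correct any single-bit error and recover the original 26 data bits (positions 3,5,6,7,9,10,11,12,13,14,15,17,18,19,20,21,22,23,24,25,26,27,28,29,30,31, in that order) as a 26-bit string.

s1: b1⊕b3⊕b5⊕b7⊕b9⊕b11⊕b13⊕b15⊕b17⊕b19⊕b21⊕b23⊕b25⊕b27⊕b29⊕b31 = 1⊕1⊕1⊕1⊕0⊕0⊕0⊕1⊕0⊕1⊕1⊕1⊕1⊕0⊕1⊕1 = 1
s2: b2⊕b3⊕b6⊕b7⊕b10⊕b11⊕b14⊕b15⊕b18⊕b19⊕b22⊕b23⊕b26⊕b27⊕b30⊕b31 = 0⊕1⊕0⊕1⊕1⊕0⊕1⊕1⊕1⊕1⊕1⊕1⊕1⊕0⊕1⊕1 = 0
s4: b4⊕b5⊕b6⊕b7⊕b12⊕b13⊕b14⊕b15⊕b20⊕b21⊕b22⊕b23⊕b28⊕b29⊕b30⊕b31 = 1⊕1⊕0⊕1⊕0⊕0⊕1⊕1⊕0⊕1⊕1⊕1⊕1⊕1⊕1⊕1 = 0
s8: b8⊕b9⊕b10⊕b11⊕b12⊕b13⊕b14⊕b15⊕b24⊕b25⊕b26⊕b27⊕b28⊕b29⊕b30⊕b31 = 1⊕0⊕1⊕0⊕0⊕0⊕1⊕1⊕0⊕1⊕1⊕0⊕1⊕1⊕1⊕1 = 0
s16: b16⊕b17⊕b18⊕b19⊕b20⊕b21⊕b22⊕b23⊕b24⊕b25⊕b26⊕b27⊕b28⊕b29⊕b30⊕b31 = 1⊕0⊕1⊕1⊕0⊕1⊕1⊕1⊕0⊕1⊕1⊕0⊕1⊕1⊕1⊕1 = 0
Syndrome (s16...s1) = 00001 → position 1.
Flip bit 1: corrected codeword = 0011101101000111011011101101111
Data bits at positions 3,5,6,7,9,10,11,12,13,14,15,17,18,19,20,21,22,23,24,25,26,27,28,29,30,31: 11010100011011011101101111

11010100011011011101101111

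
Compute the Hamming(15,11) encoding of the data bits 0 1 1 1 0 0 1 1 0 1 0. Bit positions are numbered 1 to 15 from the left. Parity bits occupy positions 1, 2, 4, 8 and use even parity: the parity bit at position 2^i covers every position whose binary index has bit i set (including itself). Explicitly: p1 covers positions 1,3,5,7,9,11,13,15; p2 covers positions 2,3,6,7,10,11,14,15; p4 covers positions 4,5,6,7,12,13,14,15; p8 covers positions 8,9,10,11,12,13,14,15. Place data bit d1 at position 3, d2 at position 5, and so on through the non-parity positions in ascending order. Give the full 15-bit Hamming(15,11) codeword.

100111110011010

Place data bits at non-power-of-two positions: b3=0, b5=1, b6=1, b7=1, b9=0, b10=0, b11=1, b12=1, b13=0, b14=1, b15=0.
p1 = XOR of data positions {3,5,7,9,11,13,15} = 0⊕1⊕1⊕0⊕1⊕0⊕0 = 1
p2 = XOR of data positions {3,6,7,10,11,14,15} = 0⊕1⊕1⊕0⊕1⊕1⊕0 = 0
p4 = XOR of data positions {5,6,7,12,13,14,15} = 1⊕1⊕1⊕1⊕0⊕1⊕0 = 1
p8 = XOR of data positions {9,10,11,12,13,14,15} = 0⊕0⊕1⊕1⊕0⊕1⊕0 = 1
Codeword b1..b15 = 100111110011010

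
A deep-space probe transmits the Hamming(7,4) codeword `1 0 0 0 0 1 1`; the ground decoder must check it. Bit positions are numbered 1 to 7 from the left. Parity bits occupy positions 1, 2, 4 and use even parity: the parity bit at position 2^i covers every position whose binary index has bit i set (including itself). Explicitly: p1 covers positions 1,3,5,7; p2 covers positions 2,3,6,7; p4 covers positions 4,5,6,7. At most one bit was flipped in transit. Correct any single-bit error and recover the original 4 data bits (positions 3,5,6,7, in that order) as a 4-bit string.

s1: b1⊕b3⊕b5⊕b7 = 1⊕0⊕0⊕1 = 0
s2: b2⊕b3⊕b6⊕b7 = 0⊕0⊕1⊕1 = 0
s4: b4⊕b5⊕b6⊕b7 = 0⊕0⊕1⊕1 = 0
Syndrome (s4...s1) = 000 → position 0 (no error).
No correction needed.
Data bits at positions 3,5,6,7: 0011

0011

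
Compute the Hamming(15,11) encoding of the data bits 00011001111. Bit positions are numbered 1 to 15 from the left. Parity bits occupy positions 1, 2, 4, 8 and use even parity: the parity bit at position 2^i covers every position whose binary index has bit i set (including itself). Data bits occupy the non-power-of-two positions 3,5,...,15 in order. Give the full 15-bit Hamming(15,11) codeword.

010100111001111

Place data bits at non-power-of-two positions: b3=0, b5=0, b6=0, b7=1, b9=1, b10=0, b11=0, b12=1, b13=1, b14=1, b15=1.
p1 = XOR of data positions {3,5,7,9,11,13,15} = 0⊕0⊕1⊕1⊕0⊕1⊕1 = 0
p2 = XOR of data positions {3,6,7,10,11,14,15} = 0⊕0⊕1⊕0⊕0⊕1⊕1 = 1
p4 = XOR of data positions {5,6,7,12,13,14,15} = 0⊕0⊕1⊕1⊕1⊕1⊕1 = 1
p8 = XOR of data positions {9,10,11,12,13,14,15} = 1⊕0⊕0⊕1⊕1⊕1⊕1 = 1
Codeword b1..b15 = 010100111001111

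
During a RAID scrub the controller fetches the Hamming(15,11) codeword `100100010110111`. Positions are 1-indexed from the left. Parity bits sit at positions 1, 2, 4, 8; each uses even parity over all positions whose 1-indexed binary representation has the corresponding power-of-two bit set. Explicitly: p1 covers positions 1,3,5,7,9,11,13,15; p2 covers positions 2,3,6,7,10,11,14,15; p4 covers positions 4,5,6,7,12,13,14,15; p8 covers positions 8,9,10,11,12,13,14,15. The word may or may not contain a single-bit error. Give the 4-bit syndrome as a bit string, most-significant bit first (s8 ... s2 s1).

s1: b1⊕b3⊕b5⊕b7⊕b9⊕b11⊕b13⊕b15 = 1⊕0⊕0⊕0⊕0⊕1⊕1⊕1 = 0
s2: b2⊕b3⊕b6⊕b7⊕b10⊕b11⊕b14⊕b15 = 0⊕0⊕0⊕0⊕1⊕1⊕1⊕1 = 0
s4: b4⊕b5⊕b6⊕b7⊕b12⊕b13⊕b14⊕b15 = 1⊕0⊕0⊕0⊕0⊕1⊕1⊕1 = 0
s8: b8⊕b9⊕b10⊕b11⊕b12⊕b13⊕b14⊕b15 = 1⊕0⊕1⊕1⊕0⊕1⊕1⊕1 = 0
Syndrome (s8...s1) = 0000 → position 0 (no error).

0000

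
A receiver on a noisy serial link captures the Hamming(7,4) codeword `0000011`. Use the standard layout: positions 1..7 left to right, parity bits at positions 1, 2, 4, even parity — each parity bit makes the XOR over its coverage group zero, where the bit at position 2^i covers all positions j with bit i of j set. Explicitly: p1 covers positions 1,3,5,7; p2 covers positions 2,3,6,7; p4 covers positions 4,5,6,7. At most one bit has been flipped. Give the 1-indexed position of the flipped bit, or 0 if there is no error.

s1: b1⊕b3⊕b5⊕b7 = 0⊕0⊕0⊕1 = 1
s2: b2⊕b3⊕b6⊕b7 = 0⊕0⊕1⊕1 = 0
s4: b4⊕b5⊕b6⊕b7 = 0⊕0⊕1⊕1 = 0
Syndrome (s4...s1) = 001 → position 1.

1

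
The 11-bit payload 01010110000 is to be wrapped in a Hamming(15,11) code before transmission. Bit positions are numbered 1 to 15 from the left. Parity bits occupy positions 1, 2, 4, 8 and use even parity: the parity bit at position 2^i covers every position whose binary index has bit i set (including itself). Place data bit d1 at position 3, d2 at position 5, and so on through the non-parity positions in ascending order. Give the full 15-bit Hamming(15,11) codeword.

Place data bits at non-power-of-two positions: b3=0, b5=1, b6=0, b7=1, b9=0, b10=1, b11=1, b12=0, b13=0, b14=0, b15=0.
p1 = XOR of data positions {3,5,7,9,11,13,15} = 0⊕1⊕1⊕0⊕1⊕0⊕0 = 1
p2 = XOR of data positions {3,6,7,10,11,14,15} = 0⊕0⊕1⊕1⊕1⊕0⊕0 = 1
p4 = XOR of data positions {5,6,7,12,13,14,15} = 1⊕0⊕1⊕0⊕0⊕0⊕0 = 0
p8 = XOR of data positions {9,10,11,12,13,14,15} = 0⊕1⊕1⊕0⊕0⊕0⊕0 = 0
Codeword b1..b15 = 110010100110000

110010100110000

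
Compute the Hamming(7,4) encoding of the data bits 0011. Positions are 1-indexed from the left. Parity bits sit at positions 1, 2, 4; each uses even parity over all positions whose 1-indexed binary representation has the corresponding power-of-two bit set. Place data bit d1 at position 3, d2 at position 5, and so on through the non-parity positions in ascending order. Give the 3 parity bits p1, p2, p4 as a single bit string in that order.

100

Place data bits at non-power-of-two positions: b3=0, b5=0, b6=1, b7=1.
p1 = XOR of data positions {3,5,7} = 0⊕0⊕1 = 1
p2 = XOR of data positions {3,6,7} = 0⊕1⊕1 = 0
p4 = XOR of data positions {5,6,7} = 0⊕1⊕1 = 0
Parity bits p1,p2,p4 = 100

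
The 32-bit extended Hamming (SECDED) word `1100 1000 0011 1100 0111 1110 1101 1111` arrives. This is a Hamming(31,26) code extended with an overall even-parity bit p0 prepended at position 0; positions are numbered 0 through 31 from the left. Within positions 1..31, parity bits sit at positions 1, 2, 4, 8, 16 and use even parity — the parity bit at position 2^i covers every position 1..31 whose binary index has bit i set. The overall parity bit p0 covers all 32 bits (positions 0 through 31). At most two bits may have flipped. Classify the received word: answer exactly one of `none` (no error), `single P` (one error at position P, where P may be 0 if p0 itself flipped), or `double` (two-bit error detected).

s1: b1⊕b3⊕b5⊕b7⊕b9⊕b11⊕b13⊕b15⊕b17⊕b19⊕b21⊕b23⊕b25⊕b27⊕b29⊕b31 = 1⊕0⊕0⊕0⊕0⊕1⊕1⊕0⊕1⊕1⊕1⊕0⊕1⊕1⊕1⊕1 = 0
s2: b2⊕b3⊕b6⊕b7⊕b10⊕b11⊕b14⊕b15⊕b18⊕b19⊕b22⊕b23⊕b26⊕b27⊕b30⊕b31 = 0⊕0⊕0⊕0⊕1⊕1⊕0⊕0⊕1⊕1⊕1⊕0⊕0⊕1⊕1⊕1 = 0
s4: b4⊕b5⊕b6⊕b7⊕b12⊕b13⊕b14⊕b15⊕b20⊕b21⊕b22⊕b23⊕b28⊕b29⊕b30⊕b31 = 1⊕0⊕0⊕0⊕1⊕1⊕0⊕0⊕1⊕1⊕1⊕0⊕1⊕1⊕1⊕1 = 0
s8: b8⊕b9⊕b10⊕b11⊕b12⊕b13⊕b14⊕b15⊕b24⊕b25⊕b26⊕b27⊕b28⊕b29⊕b30⊕b31 = 0⊕0⊕1⊕1⊕1⊕1⊕0⊕0⊕1⊕1⊕0⊕1⊕1⊕1⊕1⊕1 = 1
s16: b16⊕b17⊕b18⊕b19⊕b20⊕b21⊕b22⊕b23⊕b24⊕b25⊕b26⊕b27⊕b28⊕b29⊕b30⊕b31 = 0⊕1⊕1⊕1⊕1⊕1⊕1⊕0⊕1⊕1⊕0⊕1⊕1⊕1⊕1⊕1 = 1
Syndrome (s16...s1) = 11000 → position 24.
Overall parity (XOR of all 32 bits, including p0): 1⊕1⊕0⊕0⊕1⊕0⊕0⊕0⊕0⊕0⊕1⊕1⊕1⊕1⊕0⊕0⊕0⊕1⊕1⊕1⊕1⊕1⊕1⊕0⊕1⊕1⊕0⊕1⊕1⊕1⊕1⊕1 = 0
Overall=0, syndrome position=24 → double-bit error detected (uncorrectable).

double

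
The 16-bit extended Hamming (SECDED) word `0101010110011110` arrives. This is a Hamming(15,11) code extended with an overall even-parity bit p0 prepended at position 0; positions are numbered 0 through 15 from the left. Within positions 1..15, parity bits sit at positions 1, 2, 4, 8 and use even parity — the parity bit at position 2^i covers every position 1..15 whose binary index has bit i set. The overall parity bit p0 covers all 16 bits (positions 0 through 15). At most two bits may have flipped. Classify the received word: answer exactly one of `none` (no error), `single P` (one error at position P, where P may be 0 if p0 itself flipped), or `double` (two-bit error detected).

s1: b1⊕b3⊕b5⊕b7⊕b9⊕b11⊕b13⊕b15 = 1⊕1⊕1⊕1⊕0⊕1⊕1⊕0 = 0
s2: b2⊕b3⊕b6⊕b7⊕b10⊕b11⊕b14⊕b15 = 0⊕1⊕0⊕1⊕0⊕1⊕1⊕0 = 0
s4: b4⊕b5⊕b6⊕b7⊕b12⊕b13⊕b14⊕b15 = 0⊕1⊕0⊕1⊕1⊕1⊕1⊕0 = 1
s8: b8⊕b9⊕b10⊕b11⊕b12⊕b13⊕b14⊕b15 = 1⊕0⊕0⊕1⊕1⊕1⊕1⊕0 = 1
Syndrome (s8...s1) = 1100 → position 12.
Overall parity (XOR of all 16 bits, including p0): 0⊕1⊕0⊕1⊕0⊕1⊕0⊕1⊕1⊕0⊕0⊕1⊕1⊕1⊕1⊕0 = 1
Overall=1, syndrome position=12 → single-bit error at position 12.

single 12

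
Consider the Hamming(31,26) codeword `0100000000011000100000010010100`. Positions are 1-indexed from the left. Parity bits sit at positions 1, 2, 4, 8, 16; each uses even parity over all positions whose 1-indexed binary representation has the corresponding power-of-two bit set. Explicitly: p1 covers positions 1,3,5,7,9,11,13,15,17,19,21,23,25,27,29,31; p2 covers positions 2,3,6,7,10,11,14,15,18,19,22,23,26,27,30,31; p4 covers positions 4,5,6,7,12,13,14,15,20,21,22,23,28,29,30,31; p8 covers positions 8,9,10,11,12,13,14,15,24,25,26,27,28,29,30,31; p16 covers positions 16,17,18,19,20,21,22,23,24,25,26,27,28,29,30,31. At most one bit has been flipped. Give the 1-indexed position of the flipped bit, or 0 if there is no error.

12

s1: b1⊕b3⊕b5⊕b7⊕b9⊕b11⊕b13⊕b15⊕b17⊕b19⊕b21⊕b23⊕b25⊕b27⊕b29⊕b31 = 0⊕0⊕0⊕0⊕0⊕0⊕1⊕0⊕1⊕0⊕0⊕0⊕0⊕1⊕1⊕0 = 0
s2: b2⊕b3⊕b6⊕b7⊕b10⊕b11⊕b14⊕b15⊕b18⊕b19⊕b22⊕b23⊕b26⊕b27⊕b30⊕b31 = 1⊕0⊕0⊕0⊕0⊕0⊕0⊕0⊕0⊕0⊕0⊕0⊕0⊕1⊕0⊕0 = 0
s4: b4⊕b5⊕b6⊕b7⊕b12⊕b13⊕b14⊕b15⊕b20⊕b21⊕b22⊕b23⊕b28⊕b29⊕b30⊕b31 = 0⊕0⊕0⊕0⊕1⊕1⊕0⊕0⊕0⊕0⊕0⊕0⊕0⊕1⊕0⊕0 = 1
s8: b8⊕b9⊕b10⊕b11⊕b12⊕b13⊕b14⊕b15⊕b24⊕b25⊕b26⊕b27⊕b28⊕b29⊕b30⊕b31 = 0⊕0⊕0⊕0⊕1⊕1⊕0⊕0⊕1⊕0⊕0⊕1⊕0⊕1⊕0⊕0 = 1
s16: b16⊕b17⊕b18⊕b19⊕b20⊕b21⊕b22⊕b23⊕b24⊕b25⊕b26⊕b27⊕b28⊕b29⊕b30⊕b31 = 0⊕1⊕0⊕0⊕0⊕0⊕0⊕0⊕1⊕0⊕0⊕1⊕0⊕1⊕0⊕0 = 0
Syndrome (s16...s1) = 01100 → position 12.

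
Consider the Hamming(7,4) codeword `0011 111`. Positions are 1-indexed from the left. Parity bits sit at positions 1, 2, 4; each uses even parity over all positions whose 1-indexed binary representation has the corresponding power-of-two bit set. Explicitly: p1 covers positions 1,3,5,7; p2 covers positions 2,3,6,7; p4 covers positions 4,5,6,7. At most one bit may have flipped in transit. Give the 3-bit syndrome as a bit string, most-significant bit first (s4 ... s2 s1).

011

s1: b1⊕b3⊕b5⊕b7 = 0⊕1⊕1⊕1 = 1
s2: b2⊕b3⊕b6⊕b7 = 0⊕1⊕1⊕1 = 1
s4: b4⊕b5⊕b6⊕b7 = 1⊕1⊕1⊕1 = 0
Syndrome (s4...s1) = 011 → position 3.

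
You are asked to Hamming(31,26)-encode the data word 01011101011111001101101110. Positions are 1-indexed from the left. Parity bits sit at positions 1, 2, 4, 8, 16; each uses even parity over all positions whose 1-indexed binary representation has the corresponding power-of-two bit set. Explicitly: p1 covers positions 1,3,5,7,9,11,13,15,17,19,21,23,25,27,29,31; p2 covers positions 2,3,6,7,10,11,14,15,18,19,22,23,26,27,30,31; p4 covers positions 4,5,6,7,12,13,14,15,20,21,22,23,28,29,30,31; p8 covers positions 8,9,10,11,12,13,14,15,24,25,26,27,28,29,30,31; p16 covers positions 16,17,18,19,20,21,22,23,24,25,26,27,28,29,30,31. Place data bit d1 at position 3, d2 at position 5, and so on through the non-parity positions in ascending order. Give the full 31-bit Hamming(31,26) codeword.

1000101011010110111001101101110

Place data bits at non-power-of-two positions: b3=0, b5=1, b6=0, b7=1, b9=1, b10=1, b11=0, b12=1, b13=0, b14=1, b15=1, b17=1, b18=1, b19=1, b20=0, b21=0, b22=1, b23=1, b24=0, b25=1, b26=1, b27=0, b28=1, b29=1, b30=1, b31=0.
p1 = XOR of data positions {3,5,7,9,11,13,15,17,19,21,23,25,27,29,31} = 0⊕1⊕1⊕1⊕0⊕0⊕1⊕1⊕1⊕0⊕1⊕1⊕0⊕1⊕0 = 1
p2 = XOR of data positions {3,6,7,10,11,14,15,18,19,22,23,26,27,30,31} = 0⊕0⊕1⊕1⊕0⊕1⊕1⊕1⊕1⊕1⊕1⊕1⊕0⊕1⊕0 = 0
p4 = XOR of data positions {5,6,7,12,13,14,15,20,21,22,23,28,29,30,31} = 1⊕0⊕1⊕1⊕0⊕1⊕1⊕0⊕0⊕1⊕1⊕1⊕1⊕1⊕0 = 0
p8 = XOR of data positions {9,10,11,12,13,14,15,24,25,26,27,28,29,30,31} = 1⊕1⊕0⊕1⊕0⊕1⊕1⊕0⊕1⊕1⊕0⊕1⊕1⊕1⊕0 = 0
p16 = XOR of data positions {17,18,19,20,21,22,23,24,25,26,27,28,29,30,31} = 1⊕1⊕1⊕0⊕0⊕1⊕1⊕0⊕1⊕1⊕0⊕1⊕1⊕1⊕0 = 0
Codeword b1..b31 = 1000101011010110111001101101110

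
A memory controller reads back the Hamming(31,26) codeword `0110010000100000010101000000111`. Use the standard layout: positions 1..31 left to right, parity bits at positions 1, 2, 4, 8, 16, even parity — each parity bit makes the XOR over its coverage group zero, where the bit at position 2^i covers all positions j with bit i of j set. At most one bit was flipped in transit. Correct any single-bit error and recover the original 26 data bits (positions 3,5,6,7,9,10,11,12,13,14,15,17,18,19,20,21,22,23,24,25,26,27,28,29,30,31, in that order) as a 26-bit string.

10100010000010101000000111

s1: b1⊕b3⊕b5⊕b7⊕b9⊕b11⊕b13⊕b15⊕b17⊕b19⊕b21⊕b23⊕b25⊕b27⊕b29⊕b31 = 0⊕1⊕0⊕0⊕0⊕1⊕0⊕0⊕0⊕0⊕0⊕0⊕0⊕0⊕1⊕1 = 0
s2: b2⊕b3⊕b6⊕b7⊕b10⊕b11⊕b14⊕b15⊕b18⊕b19⊕b22⊕b23⊕b26⊕b27⊕b30⊕b31 = 1⊕1⊕1⊕0⊕0⊕1⊕0⊕0⊕1⊕0⊕1⊕0⊕0⊕0⊕1⊕1 = 0
s4: b4⊕b5⊕b6⊕b7⊕b12⊕b13⊕b14⊕b15⊕b20⊕b21⊕b22⊕b23⊕b28⊕b29⊕b30⊕b31 = 0⊕0⊕1⊕0⊕0⊕0⊕0⊕0⊕1⊕0⊕1⊕0⊕0⊕1⊕1⊕1 = 0
s8: b8⊕b9⊕b10⊕b11⊕b12⊕b13⊕b14⊕b15⊕b24⊕b25⊕b26⊕b27⊕b28⊕b29⊕b30⊕b31 = 0⊕0⊕0⊕1⊕0⊕0⊕0⊕0⊕0⊕0⊕0⊕0⊕0⊕1⊕1⊕1 = 0
s16: b16⊕b17⊕b18⊕b19⊕b20⊕b21⊕b22⊕b23⊕b24⊕b25⊕b26⊕b27⊕b28⊕b29⊕b30⊕b31 = 0⊕0⊕1⊕0⊕1⊕0⊕1⊕0⊕0⊕0⊕0⊕0⊕0⊕1⊕1⊕1 = 0
Syndrome (s16...s1) = 00000 → position 0 (no error).
No correction needed.
Data bits at positions 3,5,6,7,9,10,11,12,13,14,15,17,18,19,20,21,22,23,24,25,26,27,28,29,30,31: 10100010000010101000000111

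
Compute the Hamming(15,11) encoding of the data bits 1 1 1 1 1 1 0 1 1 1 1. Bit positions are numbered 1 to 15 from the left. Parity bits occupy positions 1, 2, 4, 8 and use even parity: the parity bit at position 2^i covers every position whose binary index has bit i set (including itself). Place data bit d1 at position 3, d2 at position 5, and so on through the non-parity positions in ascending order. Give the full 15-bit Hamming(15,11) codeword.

Place data bits at non-power-of-two positions: b3=1, b5=1, b6=1, b7=1, b9=1, b10=1, b11=0, b12=1, b13=1, b14=1, b15=1.
p1 = XOR of data positions {3,5,7,9,11,13,15} = 1⊕1⊕1⊕1⊕0⊕1⊕1 = 0
p2 = XOR of data positions {3,6,7,10,11,14,15} = 1⊕1⊕1⊕1⊕0⊕1⊕1 = 0
p4 = XOR of data positions {5,6,7,12,13,14,15} = 1⊕1⊕1⊕1⊕1⊕1⊕1 = 1
p8 = XOR of data positions {9,10,11,12,13,14,15} = 1⊕1⊕0⊕1⊕1⊕1⊕1 = 0
Codeword b1..b15 = 001111101101111

001111101101111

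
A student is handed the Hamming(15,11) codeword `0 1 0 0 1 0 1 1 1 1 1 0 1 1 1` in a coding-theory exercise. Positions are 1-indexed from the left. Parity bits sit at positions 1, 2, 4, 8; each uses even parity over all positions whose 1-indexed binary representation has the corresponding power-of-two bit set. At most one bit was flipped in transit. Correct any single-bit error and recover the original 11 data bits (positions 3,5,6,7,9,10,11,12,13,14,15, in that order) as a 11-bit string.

01011111111

s1: b1⊕b3⊕b5⊕b7⊕b9⊕b11⊕b13⊕b15 = 0⊕0⊕1⊕1⊕1⊕1⊕1⊕1 = 0
s2: b2⊕b3⊕b6⊕b7⊕b10⊕b11⊕b14⊕b15 = 1⊕0⊕0⊕1⊕1⊕1⊕1⊕1 = 0
s4: b4⊕b5⊕b6⊕b7⊕b12⊕b13⊕b14⊕b15 = 0⊕1⊕0⊕1⊕0⊕1⊕1⊕1 = 1
s8: b8⊕b9⊕b10⊕b11⊕b12⊕b13⊕b14⊕b15 = 1⊕1⊕1⊕1⊕0⊕1⊕1⊕1 = 1
Syndrome (s8...s1) = 1100 → position 12.
Flip bit 12: corrected codeword = 010010111111111
Data bits at positions 3,5,6,7,9,10,11,12,13,14,15: 01011111111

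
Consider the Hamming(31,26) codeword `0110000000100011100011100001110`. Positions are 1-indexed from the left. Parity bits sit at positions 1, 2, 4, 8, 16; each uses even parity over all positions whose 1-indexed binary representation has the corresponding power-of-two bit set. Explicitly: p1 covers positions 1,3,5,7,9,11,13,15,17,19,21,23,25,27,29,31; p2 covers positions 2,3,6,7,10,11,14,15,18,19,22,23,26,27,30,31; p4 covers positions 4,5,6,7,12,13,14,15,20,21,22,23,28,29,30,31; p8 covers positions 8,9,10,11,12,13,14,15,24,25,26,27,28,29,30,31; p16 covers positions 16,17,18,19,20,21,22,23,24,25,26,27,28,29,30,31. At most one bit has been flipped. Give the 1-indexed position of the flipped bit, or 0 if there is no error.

s1: b1⊕b3⊕b5⊕b7⊕b9⊕b11⊕b13⊕b15⊕b17⊕b19⊕b21⊕b23⊕b25⊕b27⊕b29⊕b31 = 0⊕1⊕0⊕0⊕0⊕1⊕0⊕1⊕1⊕0⊕1⊕1⊕0⊕0⊕1⊕0 = 1
s2: b2⊕b3⊕b6⊕b7⊕b10⊕b11⊕b14⊕b15⊕b18⊕b19⊕b22⊕b23⊕b26⊕b27⊕b30⊕b31 = 1⊕1⊕0⊕0⊕0⊕1⊕0⊕1⊕0⊕0⊕1⊕1⊕0⊕0⊕1⊕0 = 1
s4: b4⊕b5⊕b6⊕b7⊕b12⊕b13⊕b14⊕b15⊕b20⊕b21⊕b22⊕b23⊕b28⊕b29⊕b30⊕b31 = 0⊕0⊕0⊕0⊕0⊕0⊕0⊕1⊕0⊕1⊕1⊕1⊕1⊕1⊕1⊕0 = 1
s8: b8⊕b9⊕b10⊕b11⊕b12⊕b13⊕b14⊕b15⊕b24⊕b25⊕b26⊕b27⊕b28⊕b29⊕b30⊕b31 = 0⊕0⊕0⊕1⊕0⊕0⊕0⊕1⊕0⊕0⊕0⊕0⊕1⊕1⊕1⊕0 = 1
s16: b16⊕b17⊕b18⊕b19⊕b20⊕b21⊕b22⊕b23⊕b24⊕b25⊕b26⊕b27⊕b28⊕b29⊕b30⊕b31 = 1⊕1⊕0⊕0⊕0⊕1⊕1⊕1⊕0⊕0⊕0⊕0⊕1⊕1⊕1⊕0 = 0
Syndrome (s16...s1) = 01111 → position 15.

15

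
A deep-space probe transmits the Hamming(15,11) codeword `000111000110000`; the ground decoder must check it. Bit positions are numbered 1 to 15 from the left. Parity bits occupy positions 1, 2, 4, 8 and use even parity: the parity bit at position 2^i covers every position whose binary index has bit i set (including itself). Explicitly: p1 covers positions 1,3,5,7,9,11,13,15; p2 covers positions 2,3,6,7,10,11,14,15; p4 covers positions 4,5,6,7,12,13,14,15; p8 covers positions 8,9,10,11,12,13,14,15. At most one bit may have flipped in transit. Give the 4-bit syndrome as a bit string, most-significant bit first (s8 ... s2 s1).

0110

s1: b1⊕b3⊕b5⊕b7⊕b9⊕b11⊕b13⊕b15 = 0⊕0⊕1⊕0⊕0⊕1⊕0⊕0 = 0
s2: b2⊕b3⊕b6⊕b7⊕b10⊕b11⊕b14⊕b15 = 0⊕0⊕1⊕0⊕1⊕1⊕0⊕0 = 1
s4: b4⊕b5⊕b6⊕b7⊕b12⊕b13⊕b14⊕b15 = 1⊕1⊕1⊕0⊕0⊕0⊕0⊕0 = 1
s8: b8⊕b9⊕b10⊕b11⊕b12⊕b13⊕b14⊕b15 = 0⊕0⊕1⊕1⊕0⊕0⊕0⊕0 = 0
Syndrome (s8...s1) = 0110 → position 6.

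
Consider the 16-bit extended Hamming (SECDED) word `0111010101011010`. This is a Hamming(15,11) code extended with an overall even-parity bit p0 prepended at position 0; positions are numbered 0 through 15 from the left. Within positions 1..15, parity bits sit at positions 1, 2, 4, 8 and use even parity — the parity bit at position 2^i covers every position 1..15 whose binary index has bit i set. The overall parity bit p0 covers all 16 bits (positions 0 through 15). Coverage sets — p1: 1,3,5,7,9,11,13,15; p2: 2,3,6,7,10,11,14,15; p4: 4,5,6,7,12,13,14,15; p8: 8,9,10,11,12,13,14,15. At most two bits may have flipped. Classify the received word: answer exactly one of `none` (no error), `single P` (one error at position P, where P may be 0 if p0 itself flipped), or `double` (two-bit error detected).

single 2

s1: b1⊕b3⊕b5⊕b7⊕b9⊕b11⊕b13⊕b15 = 1⊕1⊕1⊕1⊕1⊕1⊕0⊕0 = 0
s2: b2⊕b3⊕b6⊕b7⊕b10⊕b11⊕b14⊕b15 = 1⊕1⊕0⊕1⊕0⊕1⊕1⊕0 = 1
s4: b4⊕b5⊕b6⊕b7⊕b12⊕b13⊕b14⊕b15 = 0⊕1⊕0⊕1⊕1⊕0⊕1⊕0 = 0
s8: b8⊕b9⊕b10⊕b11⊕b12⊕b13⊕b14⊕b15 = 0⊕1⊕0⊕1⊕1⊕0⊕1⊕0 = 0
Syndrome (s8...s1) = 0010 → position 2.
Overall parity (XOR of all 16 bits, including p0): 0⊕1⊕1⊕1⊕0⊕1⊕0⊕1⊕0⊕1⊕0⊕1⊕1⊕0⊕1⊕0 = 1
Overall=1, syndrome position=2 → single-bit error at position 2.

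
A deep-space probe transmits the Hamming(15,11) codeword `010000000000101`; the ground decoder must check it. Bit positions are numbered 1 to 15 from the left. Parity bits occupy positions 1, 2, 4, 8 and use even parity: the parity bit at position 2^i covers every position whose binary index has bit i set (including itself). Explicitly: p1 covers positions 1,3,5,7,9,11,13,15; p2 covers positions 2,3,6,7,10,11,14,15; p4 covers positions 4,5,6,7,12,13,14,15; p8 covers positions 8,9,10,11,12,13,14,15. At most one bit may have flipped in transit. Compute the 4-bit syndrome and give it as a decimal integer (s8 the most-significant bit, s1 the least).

s1: b1⊕b3⊕b5⊕b7⊕b9⊕b11⊕b13⊕b15 = 0⊕0⊕0⊕0⊕0⊕0⊕1⊕1 = 0
s2: b2⊕b3⊕b6⊕b7⊕b10⊕b11⊕b14⊕b15 = 1⊕0⊕0⊕0⊕0⊕0⊕0⊕1 = 0
s4: b4⊕b5⊕b6⊕b7⊕b12⊕b13⊕b14⊕b15 = 0⊕0⊕0⊕0⊕0⊕1⊕0⊕1 = 0
s8: b8⊕b9⊕b10⊕b11⊕b12⊕b13⊕b14⊕b15 = 0⊕0⊕0⊕0⊕0⊕1⊕0⊕1 = 0
Syndrome (s8...s1) = 0000 → position 0 (no error).

0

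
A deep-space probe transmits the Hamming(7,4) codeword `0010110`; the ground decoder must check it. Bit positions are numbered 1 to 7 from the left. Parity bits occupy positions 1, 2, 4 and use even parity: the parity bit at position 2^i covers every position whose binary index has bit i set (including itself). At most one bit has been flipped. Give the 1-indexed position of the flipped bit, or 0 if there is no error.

s1: b1⊕b3⊕b5⊕b7 = 0⊕1⊕1⊕0 = 0
s2: b2⊕b3⊕b6⊕b7 = 0⊕1⊕1⊕0 = 0
s4: b4⊕b5⊕b6⊕b7 = 0⊕1⊕1⊕0 = 0
Syndrome (s4...s1) = 000 → position 0 (no error).

0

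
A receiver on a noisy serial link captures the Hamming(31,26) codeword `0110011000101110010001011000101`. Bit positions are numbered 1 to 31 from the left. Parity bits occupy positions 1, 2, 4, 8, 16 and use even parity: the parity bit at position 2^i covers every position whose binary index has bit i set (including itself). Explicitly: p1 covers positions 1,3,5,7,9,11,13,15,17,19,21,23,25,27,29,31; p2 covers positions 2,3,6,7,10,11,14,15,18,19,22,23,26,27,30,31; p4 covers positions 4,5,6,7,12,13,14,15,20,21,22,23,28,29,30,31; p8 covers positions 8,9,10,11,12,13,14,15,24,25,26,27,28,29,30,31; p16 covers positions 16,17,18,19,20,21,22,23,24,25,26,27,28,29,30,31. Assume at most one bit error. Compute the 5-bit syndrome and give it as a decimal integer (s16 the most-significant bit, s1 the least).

0

s1: b1⊕b3⊕b5⊕b7⊕b9⊕b11⊕b13⊕b15⊕b17⊕b19⊕b21⊕b23⊕b25⊕b27⊕b29⊕b31 = 0⊕1⊕0⊕1⊕0⊕1⊕1⊕1⊕0⊕0⊕0⊕0⊕1⊕0⊕1⊕1 = 0
s2: b2⊕b3⊕b6⊕b7⊕b10⊕b11⊕b14⊕b15⊕b18⊕b19⊕b22⊕b23⊕b26⊕b27⊕b30⊕b31 = 1⊕1⊕1⊕1⊕0⊕1⊕1⊕1⊕1⊕0⊕1⊕0⊕0⊕0⊕0⊕1 = 0
s4: b4⊕b5⊕b6⊕b7⊕b12⊕b13⊕b14⊕b15⊕b20⊕b21⊕b22⊕b23⊕b28⊕b29⊕b30⊕b31 = 0⊕0⊕1⊕1⊕0⊕1⊕1⊕1⊕0⊕0⊕1⊕0⊕0⊕1⊕0⊕1 = 0
s8: b8⊕b9⊕b10⊕b11⊕b12⊕b13⊕b14⊕b15⊕b24⊕b25⊕b26⊕b27⊕b28⊕b29⊕b30⊕b31 = 0⊕0⊕0⊕1⊕0⊕1⊕1⊕1⊕1⊕1⊕0⊕0⊕0⊕1⊕0⊕1 = 0
s16: b16⊕b17⊕b18⊕b19⊕b20⊕b21⊕b22⊕b23⊕b24⊕b25⊕b26⊕b27⊕b28⊕b29⊕b30⊕b31 = 0⊕0⊕1⊕0⊕0⊕0⊕1⊕0⊕1⊕1⊕0⊕0⊕0⊕1⊕0⊕1 = 0
Syndrome (s16...s1) = 00000 → position 0 (no error).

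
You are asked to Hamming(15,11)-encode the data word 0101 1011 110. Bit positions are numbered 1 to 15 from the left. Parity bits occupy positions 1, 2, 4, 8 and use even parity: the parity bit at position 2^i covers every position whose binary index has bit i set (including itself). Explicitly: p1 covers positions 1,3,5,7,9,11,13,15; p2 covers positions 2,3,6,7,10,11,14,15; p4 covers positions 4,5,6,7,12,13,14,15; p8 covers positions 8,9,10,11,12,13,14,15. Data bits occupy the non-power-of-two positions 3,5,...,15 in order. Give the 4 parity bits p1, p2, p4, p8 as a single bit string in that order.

Place data bits at non-power-of-two positions: b3=0, b5=1, b6=0, b7=1, b9=1, b10=0, b11=1, b12=1, b13=1, b14=1, b15=0.
p1 = XOR of data positions {3,5,7,9,11,13,15} = 0⊕1⊕1⊕1⊕1⊕1⊕0 = 1
p2 = XOR of data positions {3,6,7,10,11,14,15} = 0⊕0⊕1⊕0⊕1⊕1⊕0 = 1
p4 = XOR of data positions {5,6,7,12,13,14,15} = 1⊕0⊕1⊕1⊕1⊕1⊕0 = 1
p8 = XOR of data positions {9,10,11,12,13,14,15} = 1⊕0⊕1⊕1⊕1⊕1⊕0 = 1
Parity bits p1,p2,p4,p8 = 1111

1111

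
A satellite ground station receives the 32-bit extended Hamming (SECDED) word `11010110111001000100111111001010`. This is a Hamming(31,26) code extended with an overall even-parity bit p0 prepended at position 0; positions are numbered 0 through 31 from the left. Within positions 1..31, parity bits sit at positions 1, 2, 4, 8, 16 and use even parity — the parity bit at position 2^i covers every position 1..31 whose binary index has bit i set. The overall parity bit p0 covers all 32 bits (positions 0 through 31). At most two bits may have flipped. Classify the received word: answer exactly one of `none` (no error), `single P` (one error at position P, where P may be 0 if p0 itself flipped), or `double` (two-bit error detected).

double

s1: b1⊕b3⊕b5⊕b7⊕b9⊕b11⊕b13⊕b15⊕b17⊕b19⊕b21⊕b23⊕b25⊕b27⊕b29⊕b31 = 1⊕1⊕1⊕0⊕1⊕0⊕1⊕0⊕1⊕0⊕1⊕1⊕1⊕0⊕0⊕0 = 1
s2: b2⊕b3⊕b6⊕b7⊕b10⊕b11⊕b14⊕b15⊕b18⊕b19⊕b22⊕b23⊕b26⊕b27⊕b30⊕b31 = 0⊕1⊕1⊕0⊕1⊕0⊕0⊕0⊕0⊕0⊕1⊕1⊕0⊕0⊕1⊕0 = 0
s4: b4⊕b5⊕b6⊕b7⊕b12⊕b13⊕b14⊕b15⊕b20⊕b21⊕b22⊕b23⊕b28⊕b29⊕b30⊕b31 = 0⊕1⊕1⊕0⊕0⊕1⊕0⊕0⊕1⊕1⊕1⊕1⊕1⊕0⊕1⊕0 = 1
s8: b8⊕b9⊕b10⊕b11⊕b12⊕b13⊕b14⊕b15⊕b24⊕b25⊕b26⊕b27⊕b28⊕b29⊕b30⊕b31 = 1⊕1⊕1⊕0⊕0⊕1⊕0⊕0⊕1⊕1⊕0⊕0⊕1⊕0⊕1⊕0 = 0
s16: b16⊕b17⊕b18⊕b19⊕b20⊕b21⊕b22⊕b23⊕b24⊕b25⊕b26⊕b27⊕b28⊕b29⊕b30⊕b31 = 0⊕1⊕0⊕0⊕1⊕1⊕1⊕1⊕1⊕1⊕0⊕0⊕1⊕0⊕1⊕0 = 1
Syndrome (s16...s1) = 10101 → position 21.
Overall parity (XOR of all 32 bits, including p0): 1⊕1⊕0⊕1⊕0⊕1⊕1⊕0⊕1⊕1⊕1⊕0⊕0⊕1⊕0⊕0⊕0⊕1⊕0⊕0⊕1⊕1⊕1⊕1⊕1⊕1⊕0⊕0⊕1⊕0⊕1⊕0 = 0
Overall=0, syndrome position=21 → double-bit error detected (uncorrectable).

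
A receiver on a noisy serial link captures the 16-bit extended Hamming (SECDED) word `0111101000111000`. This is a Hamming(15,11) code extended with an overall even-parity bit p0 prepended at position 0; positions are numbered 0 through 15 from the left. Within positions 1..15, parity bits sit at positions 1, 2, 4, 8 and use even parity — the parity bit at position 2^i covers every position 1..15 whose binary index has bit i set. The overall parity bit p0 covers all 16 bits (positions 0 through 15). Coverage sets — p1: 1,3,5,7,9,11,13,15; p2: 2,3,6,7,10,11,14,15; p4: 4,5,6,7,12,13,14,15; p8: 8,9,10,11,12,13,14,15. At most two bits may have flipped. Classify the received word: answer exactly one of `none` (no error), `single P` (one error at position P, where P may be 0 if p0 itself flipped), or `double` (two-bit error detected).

s1: b1⊕b3⊕b5⊕b7⊕b9⊕b11⊕b13⊕b15 = 1⊕1⊕0⊕0⊕0⊕1⊕0⊕0 = 1
s2: b2⊕b3⊕b6⊕b7⊕b10⊕b11⊕b14⊕b15 = 1⊕1⊕1⊕0⊕1⊕1⊕0⊕0 = 1
s4: b4⊕b5⊕b6⊕b7⊕b12⊕b13⊕b14⊕b15 = 1⊕0⊕1⊕0⊕1⊕0⊕0⊕0 = 1
s8: b8⊕b9⊕b10⊕b11⊕b12⊕b13⊕b14⊕b15 = 0⊕0⊕1⊕1⊕1⊕0⊕0⊕0 = 1
Syndrome (s8...s1) = 1111 → position 15.
Overall parity (XOR of all 16 bits, including p0): 0⊕1⊕1⊕1⊕1⊕0⊕1⊕0⊕0⊕0⊕1⊕1⊕1⊕0⊕0⊕0 = 0
Overall=0, syndrome position=15 → double-bit error detected (uncorrectable).

double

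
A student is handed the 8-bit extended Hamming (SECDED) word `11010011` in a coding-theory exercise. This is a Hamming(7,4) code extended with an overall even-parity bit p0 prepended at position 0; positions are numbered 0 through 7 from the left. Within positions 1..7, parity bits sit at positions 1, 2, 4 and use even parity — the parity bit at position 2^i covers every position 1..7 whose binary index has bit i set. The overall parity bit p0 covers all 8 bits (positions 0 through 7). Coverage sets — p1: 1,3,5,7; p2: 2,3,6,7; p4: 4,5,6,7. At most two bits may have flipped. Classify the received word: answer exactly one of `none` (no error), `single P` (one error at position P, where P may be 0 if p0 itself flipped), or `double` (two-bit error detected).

s1: b1⊕b3⊕b5⊕b7 = 1⊕1⊕0⊕1 = 1
s2: b2⊕b3⊕b6⊕b7 = 0⊕1⊕1⊕1 = 1
s4: b4⊕b5⊕b6⊕b7 = 0⊕0⊕1⊕1 = 0
Syndrome (s4...s1) = 011 → position 3.
Overall parity (XOR of all 8 bits, including p0): 1⊕1⊕0⊕1⊕0⊕0⊕1⊕1 = 1
Overall=1, syndrome position=3 → single-bit error at position 3.

single 3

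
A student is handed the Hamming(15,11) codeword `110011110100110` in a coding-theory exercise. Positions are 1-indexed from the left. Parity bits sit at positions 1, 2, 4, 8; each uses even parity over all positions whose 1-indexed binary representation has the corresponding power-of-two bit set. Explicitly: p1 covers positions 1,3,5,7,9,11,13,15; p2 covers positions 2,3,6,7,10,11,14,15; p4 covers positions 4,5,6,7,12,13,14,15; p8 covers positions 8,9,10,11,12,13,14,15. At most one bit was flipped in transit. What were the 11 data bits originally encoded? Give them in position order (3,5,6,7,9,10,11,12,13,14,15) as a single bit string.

01010100110

s1: b1⊕b3⊕b5⊕b7⊕b9⊕b11⊕b13⊕b15 = 1⊕0⊕1⊕1⊕0⊕0⊕1⊕0 = 0
s2: b2⊕b3⊕b6⊕b7⊕b10⊕b11⊕b14⊕b15 = 1⊕0⊕1⊕1⊕1⊕0⊕1⊕0 = 1
s4: b4⊕b5⊕b6⊕b7⊕b12⊕b13⊕b14⊕b15 = 0⊕1⊕1⊕1⊕0⊕1⊕1⊕0 = 1
s8: b8⊕b9⊕b10⊕b11⊕b12⊕b13⊕b14⊕b15 = 1⊕0⊕1⊕0⊕0⊕1⊕1⊕0 = 0
Syndrome (s8...s1) = 0110 → position 6.
Flip bit 6: corrected codeword = 110010110100110
Data bits at positions 3,5,6,7,9,10,11,12,13,14,15: 01010100110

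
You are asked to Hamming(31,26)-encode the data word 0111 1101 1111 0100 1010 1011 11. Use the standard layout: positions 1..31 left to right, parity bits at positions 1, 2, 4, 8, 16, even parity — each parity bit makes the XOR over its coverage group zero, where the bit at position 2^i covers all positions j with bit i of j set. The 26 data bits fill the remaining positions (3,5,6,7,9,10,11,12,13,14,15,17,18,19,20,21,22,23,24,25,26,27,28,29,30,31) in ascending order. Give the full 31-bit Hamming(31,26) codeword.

1000111011011111101001010101111

Place data bits at non-power-of-two positions: b3=0, b5=1, b6=1, b7=1, b9=1, b10=1, b11=0, b12=1, b13=1, b14=1, b15=1, b17=1, b18=0, b19=1, b20=0, b21=0, b22=1, b23=0, b24=1, b25=0, b26=1, b27=0, b28=1, b29=1, b30=1, b31=1.
p1 = XOR of data positions {3,5,7,9,11,13,15,17,19,21,23,25,27,29,31} = 0⊕1⊕1⊕1⊕0⊕1⊕1⊕1⊕1⊕0⊕0⊕0⊕0⊕1⊕1 = 1
p2 = XOR of data positions {3,6,7,10,11,14,15,18,19,22,23,26,27,30,31} = 0⊕1⊕1⊕1⊕0⊕1⊕1⊕0⊕1⊕1⊕0⊕1⊕0⊕1⊕1 = 0
p4 = XOR of data positions {5,6,7,12,13,14,15,20,21,22,23,28,29,30,31} = 1⊕1⊕1⊕1⊕1⊕1⊕1⊕0⊕0⊕1⊕0⊕1⊕1⊕1⊕1 = 0
p8 = XOR of data positions {9,10,11,12,13,14,15,24,25,26,27,28,29,30,31} = 1⊕1⊕0⊕1⊕1⊕1⊕1⊕1⊕0⊕1⊕0⊕1⊕1⊕1⊕1 = 0
p16 = XOR of data positions {17,18,19,20,21,22,23,24,25,26,27,28,29,30,31} = 1⊕0⊕1⊕0⊕0⊕1⊕0⊕1⊕0⊕1⊕0⊕1⊕1⊕1⊕1 = 1
Codeword b1..b31 = 1000111011011111101001010101111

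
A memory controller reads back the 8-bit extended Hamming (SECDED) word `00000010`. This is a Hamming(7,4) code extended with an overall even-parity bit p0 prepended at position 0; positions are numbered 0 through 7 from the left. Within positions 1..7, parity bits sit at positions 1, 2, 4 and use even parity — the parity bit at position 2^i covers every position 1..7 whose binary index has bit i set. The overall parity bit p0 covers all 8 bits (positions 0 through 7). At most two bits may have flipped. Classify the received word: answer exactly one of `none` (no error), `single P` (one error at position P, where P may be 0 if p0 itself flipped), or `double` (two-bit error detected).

s1: b1⊕b3⊕b5⊕b7 = 0⊕0⊕0⊕0 = 0
s2: b2⊕b3⊕b6⊕b7 = 0⊕0⊕1⊕0 = 1
s4: b4⊕b5⊕b6⊕b7 = 0⊕0⊕1⊕0 = 1
Syndrome (s4...s1) = 110 → position 6.
Overall parity (XOR of all 8 bits, including p0): 0⊕0⊕0⊕0⊕0⊕0⊕1⊕0 = 1
Overall=1, syndrome position=6 → single-bit error at position 6.

single 6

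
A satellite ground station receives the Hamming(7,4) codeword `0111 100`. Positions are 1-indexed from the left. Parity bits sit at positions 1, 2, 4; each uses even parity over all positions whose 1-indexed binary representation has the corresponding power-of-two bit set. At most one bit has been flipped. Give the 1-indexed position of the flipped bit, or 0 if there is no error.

s1: b1⊕b3⊕b5⊕b7 = 0⊕1⊕1⊕0 = 0
s2: b2⊕b3⊕b6⊕b7 = 1⊕1⊕0⊕0 = 0
s4: b4⊕b5⊕b6⊕b7 = 1⊕1⊕0⊕0 = 0
Syndrome (s4...s1) = 000 → position 0 (no error).

0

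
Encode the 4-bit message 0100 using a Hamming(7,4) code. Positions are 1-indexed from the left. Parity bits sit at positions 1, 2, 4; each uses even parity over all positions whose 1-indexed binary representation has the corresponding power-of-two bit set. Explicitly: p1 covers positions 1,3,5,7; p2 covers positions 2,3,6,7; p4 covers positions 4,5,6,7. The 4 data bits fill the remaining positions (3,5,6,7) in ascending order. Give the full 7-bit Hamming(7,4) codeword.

Place data bits at non-power-of-two positions: b3=0, b5=1, b6=0, b7=0.
p1 = XOR of data positions {3,5,7} = 0⊕1⊕0 = 1
p2 = XOR of data positions {3,6,7} = 0⊕0⊕0 = 0
p4 = XOR of data positions {5,6,7} = 1⊕0⊕0 = 1
Codeword b1..b7 = 1001100

1001100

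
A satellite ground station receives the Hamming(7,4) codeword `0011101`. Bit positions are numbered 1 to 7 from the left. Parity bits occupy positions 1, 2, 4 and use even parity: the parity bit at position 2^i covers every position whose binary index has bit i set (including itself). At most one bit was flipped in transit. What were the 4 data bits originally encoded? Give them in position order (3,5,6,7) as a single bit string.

s1: b1⊕b3⊕b5⊕b7 = 0⊕1⊕1⊕1 = 1
s2: b2⊕b3⊕b6⊕b7 = 0⊕1⊕0⊕1 = 0
s4: b4⊕b5⊕b6⊕b7 = 1⊕1⊕0⊕1 = 1
Syndrome (s4...s1) = 101 → position 5.
Flip bit 5: corrected codeword = 0011001
Data bits at positions 3,5,6,7: 1001

1001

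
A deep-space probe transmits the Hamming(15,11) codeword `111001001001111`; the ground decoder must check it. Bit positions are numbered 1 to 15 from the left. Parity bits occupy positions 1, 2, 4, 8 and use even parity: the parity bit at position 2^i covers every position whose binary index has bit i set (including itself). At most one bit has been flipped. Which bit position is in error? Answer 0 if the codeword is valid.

15

s1: b1⊕b3⊕b5⊕b7⊕b9⊕b11⊕b13⊕b15 = 1⊕1⊕0⊕0⊕1⊕0⊕1⊕1 = 1
s2: b2⊕b3⊕b6⊕b7⊕b10⊕b11⊕b14⊕b15 = 1⊕1⊕1⊕0⊕0⊕0⊕1⊕1 = 1
s4: b4⊕b5⊕b6⊕b7⊕b12⊕b13⊕b14⊕b15 = 0⊕0⊕1⊕0⊕1⊕1⊕1⊕1 = 1
s8: b8⊕b9⊕b10⊕b11⊕b12⊕b13⊕b14⊕b15 = 0⊕1⊕0⊕0⊕1⊕1⊕1⊕1 = 1
Syndrome (s8...s1) = 1111 → position 15.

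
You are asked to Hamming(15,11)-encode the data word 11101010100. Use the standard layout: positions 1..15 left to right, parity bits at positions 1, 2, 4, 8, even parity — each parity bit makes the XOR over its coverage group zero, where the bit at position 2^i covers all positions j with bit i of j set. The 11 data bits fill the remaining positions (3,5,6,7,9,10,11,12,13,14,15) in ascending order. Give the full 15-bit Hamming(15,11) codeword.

111111011010100

Place data bits at non-power-of-two positions: b3=1, b5=1, b6=1, b7=0, b9=1, b10=0, b11=1, b12=0, b13=1, b14=0, b15=0.
p1 = XOR of data positions {3,5,7,9,11,13,15} = 1⊕1⊕0⊕1⊕1⊕1⊕0 = 1
p2 = XOR of data positions {3,6,7,10,11,14,15} = 1⊕1⊕0⊕0⊕1⊕0⊕0 = 1
p4 = XOR of data positions {5,6,7,12,13,14,15} = 1⊕1⊕0⊕0⊕1⊕0⊕0 = 1
p8 = XOR of data positions {9,10,11,12,13,14,15} = 1⊕0⊕1⊕0⊕1⊕0⊕0 = 1
Codeword b1..b15 = 111111011010100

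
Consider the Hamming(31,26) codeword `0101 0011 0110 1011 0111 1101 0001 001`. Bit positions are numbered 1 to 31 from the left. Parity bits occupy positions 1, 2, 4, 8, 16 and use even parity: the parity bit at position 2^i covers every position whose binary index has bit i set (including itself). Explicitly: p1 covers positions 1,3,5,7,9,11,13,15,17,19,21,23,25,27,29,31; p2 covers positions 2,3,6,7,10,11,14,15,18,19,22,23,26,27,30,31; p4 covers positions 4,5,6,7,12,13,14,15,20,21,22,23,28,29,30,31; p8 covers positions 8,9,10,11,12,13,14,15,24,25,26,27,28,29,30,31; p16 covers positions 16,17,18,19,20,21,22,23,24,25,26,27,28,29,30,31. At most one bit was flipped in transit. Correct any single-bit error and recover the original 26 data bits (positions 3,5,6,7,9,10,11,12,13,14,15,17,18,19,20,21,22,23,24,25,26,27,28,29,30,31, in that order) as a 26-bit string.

00010110101011111110001001

s1: b1⊕b3⊕b5⊕b7⊕b9⊕b11⊕b13⊕b15⊕b17⊕b19⊕b21⊕b23⊕b25⊕b27⊕b29⊕b31 = 0⊕0⊕0⊕1⊕0⊕1⊕1⊕1⊕0⊕1⊕1⊕0⊕0⊕0⊕0⊕1 = 1
s2: b2⊕b3⊕b6⊕b7⊕b10⊕b11⊕b14⊕b15⊕b18⊕b19⊕b22⊕b23⊕b26⊕b27⊕b30⊕b31 = 1⊕0⊕0⊕1⊕1⊕1⊕0⊕1⊕1⊕1⊕1⊕0⊕0⊕0⊕0⊕1 = 1
s4: b4⊕b5⊕b6⊕b7⊕b12⊕b13⊕b14⊕b15⊕b20⊕b21⊕b22⊕b23⊕b28⊕b29⊕b30⊕b31 = 1⊕0⊕0⊕1⊕0⊕1⊕0⊕1⊕1⊕1⊕1⊕0⊕1⊕0⊕0⊕1 = 1
s8: b8⊕b9⊕b10⊕b11⊕b12⊕b13⊕b14⊕b15⊕b24⊕b25⊕b26⊕b27⊕b28⊕b29⊕b30⊕b31 = 1⊕0⊕1⊕1⊕0⊕1⊕0⊕1⊕1⊕0⊕0⊕0⊕1⊕0⊕0⊕1 = 0
s16: b16⊕b17⊕b18⊕b19⊕b20⊕b21⊕b22⊕b23⊕b24⊕b25⊕b26⊕b27⊕b28⊕b29⊕b30⊕b31 = 1⊕0⊕1⊕1⊕1⊕1⊕1⊕0⊕1⊕0⊕0⊕0⊕1⊕0⊕0⊕1 = 1
Syndrome (s16...s1) = 10111 → position 23.
Flip bit 23: corrected codeword = 0101001101101011011111110001001
Data bits at positions 3,5,6,7,9,10,11,12,13,14,15,17,18,19,20,21,22,23,24,25,26,27,28,29,30,31: 00010110101011111110001001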